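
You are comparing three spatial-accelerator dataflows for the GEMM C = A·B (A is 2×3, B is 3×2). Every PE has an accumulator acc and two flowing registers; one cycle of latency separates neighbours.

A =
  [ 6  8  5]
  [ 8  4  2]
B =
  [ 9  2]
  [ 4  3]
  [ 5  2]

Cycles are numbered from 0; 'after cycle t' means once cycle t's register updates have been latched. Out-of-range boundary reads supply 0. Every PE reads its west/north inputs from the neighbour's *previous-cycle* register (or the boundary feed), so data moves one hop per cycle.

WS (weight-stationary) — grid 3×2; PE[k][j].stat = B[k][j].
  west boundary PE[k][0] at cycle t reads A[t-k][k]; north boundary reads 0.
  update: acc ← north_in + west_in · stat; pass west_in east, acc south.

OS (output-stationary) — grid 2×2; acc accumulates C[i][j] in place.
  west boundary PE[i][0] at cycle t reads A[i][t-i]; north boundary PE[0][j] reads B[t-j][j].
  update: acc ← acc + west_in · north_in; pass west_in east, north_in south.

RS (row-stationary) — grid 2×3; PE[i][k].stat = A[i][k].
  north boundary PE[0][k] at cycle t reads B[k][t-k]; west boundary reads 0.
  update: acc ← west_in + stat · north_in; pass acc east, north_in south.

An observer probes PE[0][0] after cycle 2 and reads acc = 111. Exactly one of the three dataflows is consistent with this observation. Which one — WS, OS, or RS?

— WS: 3×2; PE[0][0] trace:
  [0] (0,0) acc=54 (h:6 v:54)
  [1] (0,0) acc=72 (h:8 v:72)
  [2] (0,0) acc=0 (h:0 v:0)
— OS: 2×2; PE[0][0] trace:
  [0] (0,0) acc=54 (h:6 v:9)
  [1] (0,0) acc=86 (h:8 v:4)
  [2] (0,0) acc=111 (h:5 v:5)
— RS: 2×3; PE[0][0] trace:
  [0] (0,0) acc=54 (h:54 v:9)
  [1] (0,0) acc=12 (h:12 v:2)
  [2] (0,0) acc=0 (h:0 v:0)

dataflow = OS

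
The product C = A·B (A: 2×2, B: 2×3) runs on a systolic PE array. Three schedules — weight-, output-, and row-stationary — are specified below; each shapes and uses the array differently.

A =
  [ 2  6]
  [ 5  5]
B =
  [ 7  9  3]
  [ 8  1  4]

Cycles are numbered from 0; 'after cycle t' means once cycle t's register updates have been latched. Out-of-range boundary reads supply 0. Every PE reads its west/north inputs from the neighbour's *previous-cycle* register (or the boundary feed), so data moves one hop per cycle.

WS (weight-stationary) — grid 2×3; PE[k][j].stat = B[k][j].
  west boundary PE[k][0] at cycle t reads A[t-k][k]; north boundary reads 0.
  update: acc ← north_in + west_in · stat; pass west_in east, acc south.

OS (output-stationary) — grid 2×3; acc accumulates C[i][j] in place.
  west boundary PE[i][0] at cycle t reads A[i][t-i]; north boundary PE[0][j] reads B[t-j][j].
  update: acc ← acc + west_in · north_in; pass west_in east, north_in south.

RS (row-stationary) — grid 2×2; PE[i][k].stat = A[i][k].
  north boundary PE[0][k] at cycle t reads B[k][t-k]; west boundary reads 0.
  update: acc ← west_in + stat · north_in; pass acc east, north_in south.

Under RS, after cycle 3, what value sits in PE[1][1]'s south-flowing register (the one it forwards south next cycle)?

RS (2×2). Following PE[1][1] plus its west/north inputs:
  c0 r0c1: 0 / 0 / 0
  c0 r1c0: 0 / 0 / 0
  c0 r1c1: 0 / 0 / 0
  c1 r0c1: 62 / 62 / 8
  c1 r1c0: 35 / 35 / 7
  c1 r1c1: 0 / 0 / 0
  c2 r0c1: 24 / 24 / 1
  c2 r1c0: 45 / 45 / 9
  c2 r1c1: 75 / 75 / 8
  c3 r0c1: 30 / 30 / 4
  c3 r1c0: 15 / 15 / 3
  c3 r1c1: 50 / 50 / 1

register = 1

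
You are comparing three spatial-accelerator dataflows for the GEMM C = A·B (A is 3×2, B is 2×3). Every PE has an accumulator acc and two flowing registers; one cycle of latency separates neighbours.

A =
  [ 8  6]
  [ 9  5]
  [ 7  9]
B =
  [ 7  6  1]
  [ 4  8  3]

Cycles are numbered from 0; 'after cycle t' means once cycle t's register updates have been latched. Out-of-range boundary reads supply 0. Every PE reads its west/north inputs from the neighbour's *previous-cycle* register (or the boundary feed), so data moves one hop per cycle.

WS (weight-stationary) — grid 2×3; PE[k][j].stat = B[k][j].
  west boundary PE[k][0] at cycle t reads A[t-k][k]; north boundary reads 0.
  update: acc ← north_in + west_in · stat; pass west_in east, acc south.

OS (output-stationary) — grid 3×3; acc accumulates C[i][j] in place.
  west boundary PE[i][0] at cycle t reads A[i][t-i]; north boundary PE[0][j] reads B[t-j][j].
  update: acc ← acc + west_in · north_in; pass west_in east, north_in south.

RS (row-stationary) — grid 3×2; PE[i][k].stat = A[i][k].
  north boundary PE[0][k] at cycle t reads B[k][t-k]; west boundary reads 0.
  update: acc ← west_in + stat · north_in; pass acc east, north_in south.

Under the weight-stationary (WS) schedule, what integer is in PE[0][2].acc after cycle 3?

PE[0][2].acc = 9

WS (2×3). Following PE[0][2] plus its west/north inputs:
  t=0 PE[0][1]: acc=0 h=0 v=0
  t=0 PE[0][2]: acc=0 h=0 v=0
  t=1 PE[0][1]: acc=48 h=8 v=48
  t=1 PE[0][2]: acc=0 h=0 v=0
  t=2 PE[0][1]: acc=54 h=9 v=54
  t=2 PE[0][2]: acc=8 h=8 v=8
  t=3 PE[0][1]: acc=42 h=7 v=42
  t=3 PE[0][2]: acc=9 h=9 v=9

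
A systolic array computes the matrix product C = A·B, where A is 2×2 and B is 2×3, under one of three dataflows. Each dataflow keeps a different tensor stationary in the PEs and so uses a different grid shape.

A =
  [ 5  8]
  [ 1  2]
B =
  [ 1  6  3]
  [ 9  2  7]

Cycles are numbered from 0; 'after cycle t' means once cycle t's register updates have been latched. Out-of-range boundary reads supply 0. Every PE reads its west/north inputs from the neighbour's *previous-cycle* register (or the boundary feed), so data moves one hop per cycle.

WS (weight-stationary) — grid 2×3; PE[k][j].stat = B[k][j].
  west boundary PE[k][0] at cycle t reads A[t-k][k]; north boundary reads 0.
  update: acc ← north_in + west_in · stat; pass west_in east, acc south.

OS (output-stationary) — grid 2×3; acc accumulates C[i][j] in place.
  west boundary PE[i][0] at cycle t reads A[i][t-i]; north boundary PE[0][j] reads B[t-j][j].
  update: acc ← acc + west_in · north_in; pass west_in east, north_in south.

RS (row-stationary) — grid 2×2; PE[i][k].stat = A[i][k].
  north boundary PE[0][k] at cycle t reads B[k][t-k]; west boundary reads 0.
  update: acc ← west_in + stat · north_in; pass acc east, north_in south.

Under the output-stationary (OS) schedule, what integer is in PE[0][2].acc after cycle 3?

PE[0][2].acc = 71

Tracing OS — 2×3 array, target PE[0][2]:
  step 0 · PE0,1: acc=0; fwd→0 fwd↓0
  step 0 · PE0,2: acc=0; fwd→0 fwd↓0
  step 1 · PE0,1: acc=30; fwd→5 fwd↓6
  step 1 · PE0,2: acc=0; fwd→0 fwd↓0
  step 2 · PE0,1: acc=46; fwd→8 fwd↓2
  step 2 · PE0,2: acc=15; fwd→5 fwd↓3
  step 3 · PE0,1: acc=46; fwd→0 fwd↓0
  step 3 · PE0,2: acc=71; fwd→8 fwd↓7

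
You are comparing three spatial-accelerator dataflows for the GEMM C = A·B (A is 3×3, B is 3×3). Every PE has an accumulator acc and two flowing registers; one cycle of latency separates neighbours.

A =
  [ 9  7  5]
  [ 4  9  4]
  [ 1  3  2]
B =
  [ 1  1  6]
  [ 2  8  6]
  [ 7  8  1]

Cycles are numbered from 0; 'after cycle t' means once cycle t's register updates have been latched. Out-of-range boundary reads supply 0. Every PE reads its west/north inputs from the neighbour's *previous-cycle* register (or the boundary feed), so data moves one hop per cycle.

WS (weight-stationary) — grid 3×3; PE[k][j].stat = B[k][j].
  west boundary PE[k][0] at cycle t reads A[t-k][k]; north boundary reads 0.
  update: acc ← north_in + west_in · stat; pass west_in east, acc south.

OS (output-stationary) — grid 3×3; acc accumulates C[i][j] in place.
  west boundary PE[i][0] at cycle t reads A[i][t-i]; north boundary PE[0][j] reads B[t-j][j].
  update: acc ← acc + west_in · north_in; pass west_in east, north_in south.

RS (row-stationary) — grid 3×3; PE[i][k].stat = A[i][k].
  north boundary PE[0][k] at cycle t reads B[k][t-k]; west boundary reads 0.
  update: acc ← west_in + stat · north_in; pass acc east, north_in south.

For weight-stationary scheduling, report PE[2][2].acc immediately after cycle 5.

PE[2][2].acc = 82

WS on a 3×3 grid — tracing PE[2][2] and its feeders:
  after 0 — PE[1][2] acc=0, pass-E 0, pass-S 0
  after 0 — PE[2][1] acc=0, pass-E 0, pass-S 0
  after 0 — PE[2][2] acc=0, pass-E 0, pass-S 0
  after 1 — PE[1][2] acc=0, pass-E 0, pass-S 0
  after 1 — PE[2][1] acc=0, pass-E 0, pass-S 0
  after 1 — PE[2][2] acc=0, pass-E 0, pass-S 0
  after 2 — PE[1][2] acc=0, pass-E 0, pass-S 0
  after 2 — PE[2][1] acc=0, pass-E 0, pass-S 0
  after 2 — PE[2][2] acc=0, pass-E 0, pass-S 0
  after 3 — PE[1][2] acc=96, pass-E 7, pass-S 96
  after 3 — PE[2][1] acc=105, pass-E 5, pass-S 105
  after 3 — PE[2][2] acc=0, pass-E 0, pass-S 0
  after 4 — PE[1][2] acc=78, pass-E 9, pass-S 78
  after 4 — PE[2][1] acc=108, pass-E 4, pass-S 108
  after 4 — PE[2][2] acc=101, pass-E 5, pass-S 101
  after 5 — PE[1][2] acc=24, pass-E 3, pass-S 24
  after 5 — PE[2][1] acc=41, pass-E 2, pass-S 41
  after 5 — PE[2][2] acc=82, pass-E 4, pass-S 82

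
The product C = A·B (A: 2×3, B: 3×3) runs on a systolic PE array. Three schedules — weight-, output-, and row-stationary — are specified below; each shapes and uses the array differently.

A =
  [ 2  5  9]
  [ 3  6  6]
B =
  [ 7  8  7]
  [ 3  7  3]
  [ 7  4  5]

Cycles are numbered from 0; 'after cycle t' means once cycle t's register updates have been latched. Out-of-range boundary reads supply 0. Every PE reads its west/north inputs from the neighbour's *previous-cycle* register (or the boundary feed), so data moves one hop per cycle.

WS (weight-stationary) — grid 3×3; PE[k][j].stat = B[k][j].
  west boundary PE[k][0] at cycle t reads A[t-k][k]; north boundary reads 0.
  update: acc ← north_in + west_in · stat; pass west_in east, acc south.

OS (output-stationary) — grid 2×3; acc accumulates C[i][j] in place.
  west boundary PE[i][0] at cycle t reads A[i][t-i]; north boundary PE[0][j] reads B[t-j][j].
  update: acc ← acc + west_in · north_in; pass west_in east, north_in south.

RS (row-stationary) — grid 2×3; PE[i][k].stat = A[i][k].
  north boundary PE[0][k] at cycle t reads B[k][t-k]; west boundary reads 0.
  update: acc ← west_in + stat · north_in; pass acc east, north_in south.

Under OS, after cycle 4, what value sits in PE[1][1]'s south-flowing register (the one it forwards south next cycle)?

register = 4

OS (2×3). Following PE[1][1] plus its west/north inputs:
  cycle 0: PE[0][1] → acc 0, east 0, south 0
  cycle 0: PE[1][0] → acc 0, east 0, south 0
  cycle 0: PE[1][1] → acc 0, east 0, south 0
  cycle 1: PE[0][1] → acc 16, east 2, south 8
  cycle 1: PE[1][0] → acc 21, east 3, south 7
  cycle 1: PE[1][1] → acc 0, east 0, south 0
  cycle 2: PE[0][1] → acc 51, east 5, south 7
  cycle 2: PE[1][0] → acc 39, east 6, south 3
  cycle 2: PE[1][1] → acc 24, east 3, south 8
  cycle 3: PE[0][1] → acc 87, east 9, south 4
  cycle 3: PE[1][0] → acc 81, east 6, south 7
  cycle 3: PE[1][1] → acc 66, east 6, south 7
  cycle 4: PE[0][1] → acc 87, east 0, south 0
  cycle 4: PE[1][0] → acc 81, east 0, south 0
  cycle 4: PE[1][1] → acc 90, east 6, south 4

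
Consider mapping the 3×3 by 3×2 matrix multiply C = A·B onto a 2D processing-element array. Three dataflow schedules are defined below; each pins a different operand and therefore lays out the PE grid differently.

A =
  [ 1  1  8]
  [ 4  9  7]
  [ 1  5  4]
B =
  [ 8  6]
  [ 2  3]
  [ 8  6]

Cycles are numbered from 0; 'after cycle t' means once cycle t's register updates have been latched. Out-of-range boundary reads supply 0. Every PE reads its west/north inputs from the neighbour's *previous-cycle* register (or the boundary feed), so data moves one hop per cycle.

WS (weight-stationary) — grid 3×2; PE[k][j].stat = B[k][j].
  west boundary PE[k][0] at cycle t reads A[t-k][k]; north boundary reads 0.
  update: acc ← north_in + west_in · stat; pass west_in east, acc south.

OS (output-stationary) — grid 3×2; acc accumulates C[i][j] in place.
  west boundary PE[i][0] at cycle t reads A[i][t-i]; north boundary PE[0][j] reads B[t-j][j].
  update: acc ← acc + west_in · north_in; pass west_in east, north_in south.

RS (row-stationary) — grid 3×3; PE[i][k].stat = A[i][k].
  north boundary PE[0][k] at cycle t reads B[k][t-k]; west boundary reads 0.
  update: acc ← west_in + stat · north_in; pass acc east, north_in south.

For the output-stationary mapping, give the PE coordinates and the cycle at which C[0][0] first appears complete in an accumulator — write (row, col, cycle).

(row, col, cycle) = (0, 0, 2)

OS — PE[0][0] is where C[0][0] collects:
  [0] (0,0) acc=8 (h:1 v:8)
  [1] (0,0) acc=10 (h:1 v:2)
  [2] (0,0) acc=74 (h:8 v:8)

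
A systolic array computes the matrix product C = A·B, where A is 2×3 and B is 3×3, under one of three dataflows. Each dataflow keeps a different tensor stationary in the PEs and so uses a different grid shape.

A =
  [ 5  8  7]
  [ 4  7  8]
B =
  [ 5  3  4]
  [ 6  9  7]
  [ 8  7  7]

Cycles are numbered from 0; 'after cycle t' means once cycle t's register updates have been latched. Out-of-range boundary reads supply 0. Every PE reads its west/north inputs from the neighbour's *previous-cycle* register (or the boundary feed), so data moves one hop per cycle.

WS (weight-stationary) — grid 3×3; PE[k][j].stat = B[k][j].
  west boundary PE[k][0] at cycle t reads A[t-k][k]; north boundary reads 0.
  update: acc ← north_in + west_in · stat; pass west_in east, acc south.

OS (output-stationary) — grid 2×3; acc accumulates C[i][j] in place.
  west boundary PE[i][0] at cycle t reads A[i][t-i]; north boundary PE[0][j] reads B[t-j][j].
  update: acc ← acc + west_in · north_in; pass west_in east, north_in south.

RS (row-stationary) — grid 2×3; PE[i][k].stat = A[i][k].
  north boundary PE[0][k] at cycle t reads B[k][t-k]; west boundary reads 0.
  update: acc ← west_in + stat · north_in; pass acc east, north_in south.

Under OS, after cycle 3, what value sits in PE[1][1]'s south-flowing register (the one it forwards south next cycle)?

OS on a 2×3 grid — tracing PE[1][1] and its feeders:
  after 0 — PE[0][1] acc=0, pass-E 0, pass-S 0
  after 0 — PE[1][0] acc=0, pass-E 0, pass-S 0
  after 0 — PE[1][1] acc=0, pass-E 0, pass-S 0
  after 1 — PE[0][1] acc=15, pass-E 5, pass-S 3
  after 1 — PE[1][0] acc=20, pass-E 4, pass-S 5
  after 1 — PE[1][1] acc=0, pass-E 0, pass-S 0
  after 2 — PE[0][1] acc=87, pass-E 8, pass-S 9
  after 2 — PE[1][0] acc=62, pass-E 7, pass-S 6
  after 2 — PE[1][1] acc=12, pass-E 4, pass-S 3
  after 3 — PE[0][1] acc=136, pass-E 7, pass-S 7
  after 3 — PE[1][0] acc=126, pass-E 8, pass-S 8
  after 3 — PE[1][1] acc=75, pass-E 7, pass-S 9

register = 9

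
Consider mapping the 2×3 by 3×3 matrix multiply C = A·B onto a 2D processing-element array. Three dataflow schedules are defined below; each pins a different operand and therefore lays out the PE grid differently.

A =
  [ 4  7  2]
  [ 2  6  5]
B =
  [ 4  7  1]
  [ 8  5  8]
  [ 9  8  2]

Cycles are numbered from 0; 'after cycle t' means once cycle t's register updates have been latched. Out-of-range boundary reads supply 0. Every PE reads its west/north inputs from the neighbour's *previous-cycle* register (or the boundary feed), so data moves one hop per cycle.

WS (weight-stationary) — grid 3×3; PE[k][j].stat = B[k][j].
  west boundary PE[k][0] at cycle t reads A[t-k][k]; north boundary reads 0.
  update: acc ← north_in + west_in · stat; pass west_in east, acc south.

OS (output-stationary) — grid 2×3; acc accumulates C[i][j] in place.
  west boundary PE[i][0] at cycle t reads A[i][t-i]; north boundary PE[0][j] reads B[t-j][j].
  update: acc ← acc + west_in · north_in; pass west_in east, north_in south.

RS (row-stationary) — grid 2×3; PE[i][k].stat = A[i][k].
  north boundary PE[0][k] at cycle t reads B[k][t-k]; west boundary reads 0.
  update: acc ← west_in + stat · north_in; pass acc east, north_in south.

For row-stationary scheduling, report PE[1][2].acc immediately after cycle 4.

RS (2×3). Following PE[1][2] plus its west/north inputs:
  @0  [0,2]  acc 0  |  →0  ↓0
  @0  [1,1]  acc 0  |  →0  ↓0
  @0  [1,2]  acc 0  |  →0  ↓0
  @1  [0,2]  acc 0  |  →0  ↓0
  @1  [1,1]  acc 0  |  →0  ↓0
  @1  [1,2]  acc 0  |  →0  ↓0
  @2  [0,2]  acc 90  |  →90  ↓9
  @2  [1,1]  acc 56  |  →56  ↓8
  @2  [1,2]  acc 0  |  →0  ↓0
  @3  [0,2]  acc 79  |  →79  ↓8
  @3  [1,1]  acc 44  |  →44  ↓5
  @3  [1,2]  acc 101  |  →101  ↓9
  @4  [0,2]  acc 64  |  →64  ↓2
  @4  [1,1]  acc 50  |  →50  ↓8
  @4  [1,2]  acc 84  |  →84  ↓8

PE[1][2].acc = 84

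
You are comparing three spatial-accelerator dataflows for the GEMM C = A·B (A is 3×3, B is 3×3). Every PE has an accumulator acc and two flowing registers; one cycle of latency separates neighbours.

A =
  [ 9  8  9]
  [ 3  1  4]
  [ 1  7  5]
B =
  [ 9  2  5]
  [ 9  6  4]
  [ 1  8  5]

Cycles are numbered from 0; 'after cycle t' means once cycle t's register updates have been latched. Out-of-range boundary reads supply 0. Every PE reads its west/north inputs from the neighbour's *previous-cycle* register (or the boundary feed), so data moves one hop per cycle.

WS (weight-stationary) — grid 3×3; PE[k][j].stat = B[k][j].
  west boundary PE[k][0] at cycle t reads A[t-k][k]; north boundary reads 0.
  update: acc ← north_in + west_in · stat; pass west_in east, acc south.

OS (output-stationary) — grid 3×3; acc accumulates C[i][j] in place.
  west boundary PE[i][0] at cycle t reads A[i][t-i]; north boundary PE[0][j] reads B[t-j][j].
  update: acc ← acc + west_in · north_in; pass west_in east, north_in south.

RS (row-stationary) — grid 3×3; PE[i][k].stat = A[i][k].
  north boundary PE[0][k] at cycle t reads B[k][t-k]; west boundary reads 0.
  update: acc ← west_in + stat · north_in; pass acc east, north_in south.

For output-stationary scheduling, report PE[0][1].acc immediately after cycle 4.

PE[0][1].acc = 138

OS on a 3×3 grid — tracing PE[0][1] and its feeders:
  c0 r0c0: 81 / 9 / 9
  c0 r0c1: 0 / 0 / 0
  c1 r0c0: 153 / 8 / 9
  c1 r0c1: 18 / 9 / 2
  c2 r0c0: 162 / 9 / 1
  c2 r0c1: 66 / 8 / 6
  c3 r0c0: 162 / 0 / 0
  c3 r0c1: 138 / 9 / 8
  c4 r0c0: 162 / 0 / 0
  c4 r0c1: 138 / 0 / 0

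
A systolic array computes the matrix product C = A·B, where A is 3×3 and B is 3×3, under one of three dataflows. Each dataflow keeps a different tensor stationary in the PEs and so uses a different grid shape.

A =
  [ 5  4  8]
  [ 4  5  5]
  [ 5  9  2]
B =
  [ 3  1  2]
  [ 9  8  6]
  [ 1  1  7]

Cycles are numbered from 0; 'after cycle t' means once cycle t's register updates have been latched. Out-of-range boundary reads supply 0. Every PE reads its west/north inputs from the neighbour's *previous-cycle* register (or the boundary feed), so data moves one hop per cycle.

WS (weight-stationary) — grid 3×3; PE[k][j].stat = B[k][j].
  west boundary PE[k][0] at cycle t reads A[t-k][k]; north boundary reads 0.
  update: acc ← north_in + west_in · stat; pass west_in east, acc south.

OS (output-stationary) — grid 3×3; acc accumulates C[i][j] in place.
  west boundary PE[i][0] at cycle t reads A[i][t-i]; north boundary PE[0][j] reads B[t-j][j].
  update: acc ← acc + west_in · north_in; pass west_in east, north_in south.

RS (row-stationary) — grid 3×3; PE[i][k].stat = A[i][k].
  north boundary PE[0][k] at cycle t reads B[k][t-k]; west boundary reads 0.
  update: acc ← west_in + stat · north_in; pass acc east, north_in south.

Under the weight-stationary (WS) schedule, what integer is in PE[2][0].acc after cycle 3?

WS on a 3×3 grid — tracing PE[2][0] and its feeders:
  cycle 0: PE[1][0] → acc 0, east 0, south 0
  cycle 0: PE[2][0] → acc 0, east 0, south 0
  cycle 1: PE[1][0] → acc 51, east 4, south 51
  cycle 1: PE[2][0] → acc 0, east 0, south 0
  cycle 2: PE[1][0] → acc 57, east 5, south 57
  cycle 2: PE[2][0] → acc 59, east 8, south 59
  cycle 3: PE[1][0] → acc 96, east 9, south 96
  cycle 3: PE[2][0] → acc 62, east 5, south 62

PE[2][0].acc = 62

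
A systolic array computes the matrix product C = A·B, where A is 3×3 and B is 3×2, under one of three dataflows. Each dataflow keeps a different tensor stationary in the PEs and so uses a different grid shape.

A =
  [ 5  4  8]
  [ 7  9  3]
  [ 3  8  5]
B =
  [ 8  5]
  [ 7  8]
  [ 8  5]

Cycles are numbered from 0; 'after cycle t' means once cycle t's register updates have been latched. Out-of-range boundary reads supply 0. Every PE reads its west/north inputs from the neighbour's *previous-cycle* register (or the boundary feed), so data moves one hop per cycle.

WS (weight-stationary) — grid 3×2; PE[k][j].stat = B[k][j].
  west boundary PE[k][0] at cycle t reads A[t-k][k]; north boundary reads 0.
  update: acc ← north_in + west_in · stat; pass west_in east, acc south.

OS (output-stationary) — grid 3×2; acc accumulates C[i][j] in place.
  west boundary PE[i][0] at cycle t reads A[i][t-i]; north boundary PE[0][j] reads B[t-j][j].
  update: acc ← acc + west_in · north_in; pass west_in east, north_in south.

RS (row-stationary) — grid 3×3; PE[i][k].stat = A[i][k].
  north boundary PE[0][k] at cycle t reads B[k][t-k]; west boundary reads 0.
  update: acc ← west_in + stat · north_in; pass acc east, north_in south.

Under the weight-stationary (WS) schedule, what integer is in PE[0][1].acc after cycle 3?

PE[0][1].acc = 15

WS on a 3×2 grid — tracing PE[0][1] and its feeders:
  t=0 PE[0][0]: acc=40 h=5 v=40
  t=0 PE[0][1]: acc=0 h=0 v=0
  t=1 PE[0][0]: acc=56 h=7 v=56
  t=1 PE[0][1]: acc=25 h=5 v=25
  t=2 PE[0][0]: acc=24 h=3 v=24
  t=2 PE[0][1]: acc=35 h=7 v=35
  t=3 PE[0][0]: acc=0 h=0 v=0
  t=3 PE[0][1]: acc=15 h=3 v=15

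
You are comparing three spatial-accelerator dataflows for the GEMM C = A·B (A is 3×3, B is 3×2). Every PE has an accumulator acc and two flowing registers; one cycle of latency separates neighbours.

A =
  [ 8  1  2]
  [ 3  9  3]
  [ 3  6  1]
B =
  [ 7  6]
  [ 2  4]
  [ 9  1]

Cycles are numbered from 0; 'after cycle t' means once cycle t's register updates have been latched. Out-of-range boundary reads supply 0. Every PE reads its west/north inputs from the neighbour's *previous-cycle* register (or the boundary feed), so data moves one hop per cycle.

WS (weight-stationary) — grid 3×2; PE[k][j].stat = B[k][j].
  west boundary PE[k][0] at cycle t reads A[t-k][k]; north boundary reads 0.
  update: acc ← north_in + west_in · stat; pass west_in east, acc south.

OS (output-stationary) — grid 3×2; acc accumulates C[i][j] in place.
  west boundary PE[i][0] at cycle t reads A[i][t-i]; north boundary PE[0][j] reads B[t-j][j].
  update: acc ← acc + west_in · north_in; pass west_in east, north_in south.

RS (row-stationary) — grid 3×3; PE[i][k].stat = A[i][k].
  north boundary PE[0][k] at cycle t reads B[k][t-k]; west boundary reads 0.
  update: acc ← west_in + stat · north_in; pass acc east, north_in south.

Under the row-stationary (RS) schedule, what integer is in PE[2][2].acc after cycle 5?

PE[2][2].acc = 43

Tracing RS — 3×3 array, target PE[2][2]:
  @0  [1,2]  acc 0  |  →0  ↓0
  @0  [2,1]  acc 0  |  →0  ↓0
  @0  [2,2]  acc 0  |  →0  ↓0
  @1  [1,2]  acc 0  |  →0  ↓0
  @1  [2,1]  acc 0  |  →0  ↓0
  @1  [2,2]  acc 0  |  →0  ↓0
  @2  [1,2]  acc 0  |  →0  ↓0
  @2  [2,1]  acc 0  |  →0  ↓0
  @2  [2,2]  acc 0  |  →0  ↓0
  @3  [1,2]  acc 66  |  →66  ↓9
  @3  [2,1]  acc 33  |  →33  ↓2
  @3  [2,2]  acc 0  |  →0  ↓0
  @4  [1,2]  acc 57  |  →57  ↓1
  @4  [2,1]  acc 42  |  →42  ↓4
  @4  [2,2]  acc 42  |  →42  ↓9
  @5  [1,2]  acc 0  |  →0  ↓0
  @5  [2,1]  acc 0  |  →0  ↓0
  @5  [2,2]  acc 43  |  →43  ↓1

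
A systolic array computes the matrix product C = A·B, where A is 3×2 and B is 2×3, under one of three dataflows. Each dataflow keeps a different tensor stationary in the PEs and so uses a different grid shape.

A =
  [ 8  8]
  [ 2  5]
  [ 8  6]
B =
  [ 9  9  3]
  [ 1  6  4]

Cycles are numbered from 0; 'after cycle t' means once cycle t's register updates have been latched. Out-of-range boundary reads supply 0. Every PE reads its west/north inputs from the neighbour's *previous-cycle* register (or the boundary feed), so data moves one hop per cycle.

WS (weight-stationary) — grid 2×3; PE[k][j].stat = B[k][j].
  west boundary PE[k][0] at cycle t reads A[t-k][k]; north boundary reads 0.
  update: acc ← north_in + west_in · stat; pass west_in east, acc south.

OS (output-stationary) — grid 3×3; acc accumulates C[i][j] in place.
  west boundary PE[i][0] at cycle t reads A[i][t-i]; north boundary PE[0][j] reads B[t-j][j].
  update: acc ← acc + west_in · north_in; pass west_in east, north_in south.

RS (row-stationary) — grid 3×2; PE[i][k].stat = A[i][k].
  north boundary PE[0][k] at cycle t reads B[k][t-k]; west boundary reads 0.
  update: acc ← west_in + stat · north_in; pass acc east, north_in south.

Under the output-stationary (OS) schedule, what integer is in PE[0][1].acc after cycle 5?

PE[0][1].acc = 120

OS 3×3: PE[0][1] cycle-by-cycle (with neighbour feeds):
  c0 r0c0: 72 / 8 / 9
  c0 r0c1: 0 / 0 / 0
  c1 r0c0: 80 / 8 / 1
  c1 r0c1: 72 / 8 / 9
  c2 r0c0: 80 / 0 / 0
  c2 r0c1: 120 / 8 / 6
  c3 r0c0: 80 / 0 / 0
  c3 r0c1: 120 / 0 / 0
  c4 r0c0: 80 / 0 / 0
  c4 r0c1: 120 / 0 / 0
  c5 r0c0: 80 / 0 / 0
  c5 r0c1: 120 / 0 / 0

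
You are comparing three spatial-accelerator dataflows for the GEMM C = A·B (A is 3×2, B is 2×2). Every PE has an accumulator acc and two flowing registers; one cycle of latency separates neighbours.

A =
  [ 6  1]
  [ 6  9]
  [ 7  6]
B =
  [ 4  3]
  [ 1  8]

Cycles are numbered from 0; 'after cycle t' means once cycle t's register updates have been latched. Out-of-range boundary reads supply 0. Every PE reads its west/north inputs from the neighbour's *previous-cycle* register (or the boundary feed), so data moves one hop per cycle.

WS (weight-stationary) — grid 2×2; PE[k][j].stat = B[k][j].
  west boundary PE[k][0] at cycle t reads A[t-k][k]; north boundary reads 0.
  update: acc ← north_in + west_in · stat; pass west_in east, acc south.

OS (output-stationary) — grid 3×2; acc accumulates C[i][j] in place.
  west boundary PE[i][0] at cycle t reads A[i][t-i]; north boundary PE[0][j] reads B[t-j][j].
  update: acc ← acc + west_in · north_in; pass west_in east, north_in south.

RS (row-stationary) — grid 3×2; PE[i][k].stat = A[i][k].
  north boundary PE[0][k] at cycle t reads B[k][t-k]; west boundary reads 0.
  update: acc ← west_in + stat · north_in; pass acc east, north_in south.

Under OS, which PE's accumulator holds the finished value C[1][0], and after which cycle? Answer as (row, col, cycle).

(row, col, cycle) = (1, 0, 2)

OS: C[1][0] accumulates in PE[1][0]:
  after 0 — PE[1][0] acc=0, pass-E 0, pass-S 0
  after 1 — PE[1][0] acc=24, pass-E 6, pass-S 4
  after 2 — PE[1][0] acc=33, pass-E 9, pass-S 1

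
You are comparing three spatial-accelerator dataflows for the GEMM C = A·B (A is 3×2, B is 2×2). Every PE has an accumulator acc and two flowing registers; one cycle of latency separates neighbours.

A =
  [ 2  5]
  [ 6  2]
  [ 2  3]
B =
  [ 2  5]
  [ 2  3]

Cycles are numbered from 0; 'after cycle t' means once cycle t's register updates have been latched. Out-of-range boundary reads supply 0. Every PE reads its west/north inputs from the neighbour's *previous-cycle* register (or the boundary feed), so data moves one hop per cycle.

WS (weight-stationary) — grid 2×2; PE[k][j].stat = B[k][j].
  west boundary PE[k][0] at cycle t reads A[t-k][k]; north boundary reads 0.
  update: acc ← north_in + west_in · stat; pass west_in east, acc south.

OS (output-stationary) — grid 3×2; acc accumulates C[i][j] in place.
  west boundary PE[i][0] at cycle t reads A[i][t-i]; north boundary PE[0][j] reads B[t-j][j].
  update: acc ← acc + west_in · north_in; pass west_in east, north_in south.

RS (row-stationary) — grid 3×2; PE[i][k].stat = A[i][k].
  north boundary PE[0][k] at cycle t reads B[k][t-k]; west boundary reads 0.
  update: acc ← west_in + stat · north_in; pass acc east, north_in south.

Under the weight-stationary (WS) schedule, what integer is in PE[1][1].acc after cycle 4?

PE[1][1].acc = 19

WS (2×2). Following PE[1][1] plus its west/north inputs:
  @0  [0,1]  acc 0  |  →0  ↓0
  @0  [1,0]  acc 0  |  →0  ↓0
  @0  [1,1]  acc 0  |  →0  ↓0
  @1  [0,1]  acc 10  |  →2  ↓10
  @1  [1,0]  acc 14  |  →5  ↓14
  @1  [1,1]  acc 0  |  →0  ↓0
  @2  [0,1]  acc 30  |  →6  ↓30
  @2  [1,0]  acc 16  |  →2  ↓16
  @2  [1,1]  acc 25  |  →5  ↓25
  @3  [0,1]  acc 10  |  →2  ↓10
  @3  [1,0]  acc 10  |  →3  ↓10
  @3  [1,1]  acc 36  |  →2  ↓36
  @4  [0,1]  acc 0  |  →0  ↓0
  @4  [1,0]  acc 0  |  →0  ↓0
  @4  [1,1]  acc 19  |  →3  ↓19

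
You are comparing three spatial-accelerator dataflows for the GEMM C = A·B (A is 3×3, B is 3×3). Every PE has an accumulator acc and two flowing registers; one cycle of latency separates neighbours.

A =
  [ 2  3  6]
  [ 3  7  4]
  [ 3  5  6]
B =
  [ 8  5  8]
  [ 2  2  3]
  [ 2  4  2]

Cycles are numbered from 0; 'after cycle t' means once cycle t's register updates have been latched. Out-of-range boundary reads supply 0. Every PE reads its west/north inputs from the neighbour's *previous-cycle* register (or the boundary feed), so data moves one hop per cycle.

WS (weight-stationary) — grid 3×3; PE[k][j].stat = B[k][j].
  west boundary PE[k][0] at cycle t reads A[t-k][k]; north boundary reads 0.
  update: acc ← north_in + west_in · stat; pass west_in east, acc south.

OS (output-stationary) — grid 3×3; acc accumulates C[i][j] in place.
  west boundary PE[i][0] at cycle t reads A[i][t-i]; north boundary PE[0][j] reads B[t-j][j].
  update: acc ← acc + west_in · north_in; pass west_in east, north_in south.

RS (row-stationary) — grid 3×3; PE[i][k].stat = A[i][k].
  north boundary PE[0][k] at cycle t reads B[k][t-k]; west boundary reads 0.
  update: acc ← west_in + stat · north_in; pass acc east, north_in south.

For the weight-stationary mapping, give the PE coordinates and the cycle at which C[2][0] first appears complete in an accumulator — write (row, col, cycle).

(row, col, cycle) = (2, 0, 4)

Under WS, C[2][0] lands at PE[2][0]:
  step 0 · PE2,0: acc=0; fwd→0 fwd↓0
  step 1 · PE2,0: acc=0; fwd→0 fwd↓0
  step 2 · PE2,0: acc=34; fwd→6 fwd↓34
  step 3 · PE2,0: acc=46; fwd→4 fwd↓46
  step 4 · PE2,0: acc=46; fwd→6 fwd↓46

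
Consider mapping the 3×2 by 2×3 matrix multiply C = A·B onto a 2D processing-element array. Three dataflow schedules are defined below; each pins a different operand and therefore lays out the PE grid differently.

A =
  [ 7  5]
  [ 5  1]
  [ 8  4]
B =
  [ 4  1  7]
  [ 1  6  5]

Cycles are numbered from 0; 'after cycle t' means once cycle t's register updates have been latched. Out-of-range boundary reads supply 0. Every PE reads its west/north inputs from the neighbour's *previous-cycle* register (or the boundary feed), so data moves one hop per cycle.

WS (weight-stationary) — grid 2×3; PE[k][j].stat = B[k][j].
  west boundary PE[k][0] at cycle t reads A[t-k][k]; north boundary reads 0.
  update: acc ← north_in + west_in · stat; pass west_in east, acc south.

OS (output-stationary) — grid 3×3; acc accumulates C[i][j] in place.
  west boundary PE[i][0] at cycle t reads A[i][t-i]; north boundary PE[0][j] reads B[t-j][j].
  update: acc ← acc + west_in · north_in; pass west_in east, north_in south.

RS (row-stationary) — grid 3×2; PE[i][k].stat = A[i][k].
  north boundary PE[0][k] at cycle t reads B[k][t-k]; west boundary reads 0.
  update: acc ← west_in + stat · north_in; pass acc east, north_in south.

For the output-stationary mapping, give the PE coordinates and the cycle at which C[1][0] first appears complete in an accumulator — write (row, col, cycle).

OS: C[1][0] accumulates in PE[1][0]:
  @0  [1,0]  acc 0  |  →0  ↓0
  @1  [1,0]  acc 20  |  →5  ↓4
  @2  [1,0]  acc 21  |  →1  ↓1

(row, col, cycle) = (1, 0, 2)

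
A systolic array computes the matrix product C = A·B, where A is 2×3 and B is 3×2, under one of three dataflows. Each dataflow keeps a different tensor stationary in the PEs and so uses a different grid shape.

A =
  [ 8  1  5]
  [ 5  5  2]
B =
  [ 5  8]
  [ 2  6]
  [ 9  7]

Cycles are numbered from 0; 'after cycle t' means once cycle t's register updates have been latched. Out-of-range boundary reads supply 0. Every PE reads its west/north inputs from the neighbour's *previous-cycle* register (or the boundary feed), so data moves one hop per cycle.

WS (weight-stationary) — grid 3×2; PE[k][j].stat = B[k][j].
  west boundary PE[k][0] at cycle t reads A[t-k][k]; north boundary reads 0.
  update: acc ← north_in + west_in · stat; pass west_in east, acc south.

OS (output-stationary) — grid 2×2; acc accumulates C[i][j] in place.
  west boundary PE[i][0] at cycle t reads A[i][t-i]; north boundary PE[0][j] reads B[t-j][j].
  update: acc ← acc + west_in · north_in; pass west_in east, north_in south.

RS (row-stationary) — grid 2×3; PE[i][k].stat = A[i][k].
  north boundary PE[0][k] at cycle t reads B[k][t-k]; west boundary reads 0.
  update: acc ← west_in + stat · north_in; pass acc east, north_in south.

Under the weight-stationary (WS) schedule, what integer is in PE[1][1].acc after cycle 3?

PE[1][1].acc = 70

WS (3×2). Following PE[1][1] plus its west/north inputs:
  @0  [0,1]  acc 0  |  →0  ↓0
  @0  [1,0]  acc 0  |  →0  ↓0
  @0  [1,1]  acc 0  |  →0  ↓0
  @1  [0,1]  acc 64  |  →8  ↓64
  @1  [1,0]  acc 42  |  →1  ↓42
  @1  [1,1]  acc 0  |  →0  ↓0
  @2  [0,1]  acc 40  |  →5  ↓40
  @2  [1,0]  acc 35  |  →5  ↓35
  @2  [1,1]  acc 70  |  →1  ↓70
  @3  [0,1]  acc 0  |  →0  ↓0
  @3  [1,0]  acc 0  |  →0  ↓0
  @3  [1,1]  acc 70  |  →5  ↓70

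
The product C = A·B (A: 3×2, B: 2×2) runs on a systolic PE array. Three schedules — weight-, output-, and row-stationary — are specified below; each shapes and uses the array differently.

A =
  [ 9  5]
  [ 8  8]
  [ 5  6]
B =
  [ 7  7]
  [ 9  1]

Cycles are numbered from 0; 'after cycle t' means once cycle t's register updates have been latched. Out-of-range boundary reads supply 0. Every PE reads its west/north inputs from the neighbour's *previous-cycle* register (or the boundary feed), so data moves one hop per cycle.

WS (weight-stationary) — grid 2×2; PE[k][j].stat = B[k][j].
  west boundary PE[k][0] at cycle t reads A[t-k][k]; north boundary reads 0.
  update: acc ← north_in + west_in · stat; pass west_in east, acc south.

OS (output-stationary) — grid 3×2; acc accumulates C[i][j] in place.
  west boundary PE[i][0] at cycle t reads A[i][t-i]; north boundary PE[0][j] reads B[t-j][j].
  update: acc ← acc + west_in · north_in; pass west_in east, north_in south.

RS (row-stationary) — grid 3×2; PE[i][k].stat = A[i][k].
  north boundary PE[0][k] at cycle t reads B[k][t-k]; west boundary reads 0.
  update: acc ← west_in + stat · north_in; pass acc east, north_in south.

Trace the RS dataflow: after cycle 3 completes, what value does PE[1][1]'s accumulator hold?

RS 3×2: PE[1][1] cycle-by-cycle (with neighbour feeds):
  cycle 0: PE[0][1] → acc 0, east 0, south 0
  cycle 0: PE[1][0] → acc 0, east 0, south 0
  cycle 0: PE[1][1] → acc 0, east 0, south 0
  cycle 1: PE[0][1] → acc 108, east 108, south 9
  cycle 1: PE[1][0] → acc 56, east 56, south 7
  cycle 1: PE[1][1] → acc 0, east 0, south 0
  cycle 2: PE[0][1] → acc 68, east 68, south 1
  cycle 2: PE[1][0] → acc 56, east 56, south 7
  cycle 2: PE[1][1] → acc 128, east 128, south 9
  cycle 3: PE[0][1] → acc 0, east 0, south 0
  cycle 3: PE[1][0] → acc 0, east 0, south 0
  cycle 3: PE[1][1] → acc 64, east 64, south 1

PE[1][1].acc = 64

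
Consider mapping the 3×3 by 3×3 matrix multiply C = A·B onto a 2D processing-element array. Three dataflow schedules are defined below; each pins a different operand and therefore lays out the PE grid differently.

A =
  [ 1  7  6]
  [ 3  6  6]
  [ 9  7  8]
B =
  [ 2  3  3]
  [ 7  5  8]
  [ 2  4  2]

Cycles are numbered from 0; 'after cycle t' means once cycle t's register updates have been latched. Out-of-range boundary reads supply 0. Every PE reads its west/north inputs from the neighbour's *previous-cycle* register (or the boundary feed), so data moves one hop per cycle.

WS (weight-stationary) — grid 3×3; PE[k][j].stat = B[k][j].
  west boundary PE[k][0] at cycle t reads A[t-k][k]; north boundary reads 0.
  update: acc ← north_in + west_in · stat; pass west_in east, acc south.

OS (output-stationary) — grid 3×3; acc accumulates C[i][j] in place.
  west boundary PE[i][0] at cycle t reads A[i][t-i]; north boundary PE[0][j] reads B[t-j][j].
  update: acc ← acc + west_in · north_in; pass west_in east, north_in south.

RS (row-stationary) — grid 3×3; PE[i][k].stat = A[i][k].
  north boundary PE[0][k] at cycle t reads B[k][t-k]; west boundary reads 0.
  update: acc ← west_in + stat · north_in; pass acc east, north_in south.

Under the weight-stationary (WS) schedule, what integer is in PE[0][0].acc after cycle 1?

WS (3×3). Following PE[0][0] plus its west/north inputs:
  t=0 PE[0][0]: acc=2 h=1 v=2
  t=1 PE[0][0]: acc=6 h=3 v=6

PE[0][0].acc = 6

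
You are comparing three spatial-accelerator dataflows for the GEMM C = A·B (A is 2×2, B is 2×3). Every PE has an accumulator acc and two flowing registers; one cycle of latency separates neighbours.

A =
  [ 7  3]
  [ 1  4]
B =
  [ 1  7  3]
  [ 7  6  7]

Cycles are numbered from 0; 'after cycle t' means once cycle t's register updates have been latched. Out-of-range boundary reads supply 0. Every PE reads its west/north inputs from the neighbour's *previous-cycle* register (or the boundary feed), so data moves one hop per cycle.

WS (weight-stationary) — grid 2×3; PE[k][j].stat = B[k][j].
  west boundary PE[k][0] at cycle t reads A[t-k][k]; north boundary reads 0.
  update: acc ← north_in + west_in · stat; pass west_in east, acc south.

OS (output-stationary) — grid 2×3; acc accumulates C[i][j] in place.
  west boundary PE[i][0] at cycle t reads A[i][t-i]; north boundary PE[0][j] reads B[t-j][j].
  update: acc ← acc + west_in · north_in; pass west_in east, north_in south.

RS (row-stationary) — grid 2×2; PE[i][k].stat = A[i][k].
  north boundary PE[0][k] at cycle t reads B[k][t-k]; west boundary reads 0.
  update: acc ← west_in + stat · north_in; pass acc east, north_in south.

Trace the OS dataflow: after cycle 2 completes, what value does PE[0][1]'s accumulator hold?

Tracing OS — 2×3 array, target PE[0][1]:
  c0 r0c0: 7 / 7 / 1
  c0 r0c1: 0 / 0 / 0
  c1 r0c0: 28 / 3 / 7
  c1 r0c1: 49 / 7 / 7
  c2 r0c0: 28 / 0 / 0
  c2 r0c1: 67 / 3 / 6

PE[0][1].acc = 67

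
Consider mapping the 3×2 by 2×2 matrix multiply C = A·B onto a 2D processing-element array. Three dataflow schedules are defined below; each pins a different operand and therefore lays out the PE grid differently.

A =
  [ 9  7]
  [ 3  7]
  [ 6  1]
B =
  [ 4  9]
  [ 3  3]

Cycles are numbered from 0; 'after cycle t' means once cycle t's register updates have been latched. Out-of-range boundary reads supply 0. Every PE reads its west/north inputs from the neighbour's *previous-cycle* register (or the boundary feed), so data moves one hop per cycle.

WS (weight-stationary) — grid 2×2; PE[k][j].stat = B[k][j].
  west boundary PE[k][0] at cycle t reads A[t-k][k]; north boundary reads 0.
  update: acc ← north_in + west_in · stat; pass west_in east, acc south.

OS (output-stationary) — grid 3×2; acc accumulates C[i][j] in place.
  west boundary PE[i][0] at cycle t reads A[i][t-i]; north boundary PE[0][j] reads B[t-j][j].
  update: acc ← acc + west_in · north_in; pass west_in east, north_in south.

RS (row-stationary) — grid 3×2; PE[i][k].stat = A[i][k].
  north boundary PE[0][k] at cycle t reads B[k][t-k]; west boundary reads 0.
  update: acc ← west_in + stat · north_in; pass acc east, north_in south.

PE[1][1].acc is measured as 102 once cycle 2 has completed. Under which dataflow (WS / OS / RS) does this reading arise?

dataflow = WS

WS [2×2] PE[1][1] across cycles:
  cycle 0: PE[1][1] → acc 0, east 0, south 0
  cycle 1: PE[1][1] → acc 0, east 0, south 0
  cycle 2: PE[1][1] → acc 102, east 7, south 102
OS [3×2] PE[1][1] across cycles:
  cycle 0: PE[1][1] → acc 0, east 0, south 0
  cycle 1: PE[1][1] → acc 0, east 0, south 0
  cycle 2: PE[1][1] → acc 27, east 3, south 9
RS [3×2] PE[1][1] across cycles:
  cycle 0: PE[1][1] → acc 0, east 0, south 0
  cycle 1: PE[1][1] → acc 0, east 0, south 0
  cycle 2: PE[1][1] → acc 33, east 33, south 3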